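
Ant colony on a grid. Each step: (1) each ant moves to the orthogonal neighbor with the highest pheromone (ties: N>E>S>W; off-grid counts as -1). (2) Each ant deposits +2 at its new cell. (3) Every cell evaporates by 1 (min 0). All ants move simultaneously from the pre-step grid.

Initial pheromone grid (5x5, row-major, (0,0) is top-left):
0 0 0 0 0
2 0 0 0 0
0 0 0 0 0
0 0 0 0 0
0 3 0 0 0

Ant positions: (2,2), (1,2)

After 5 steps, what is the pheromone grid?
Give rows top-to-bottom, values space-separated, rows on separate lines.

After step 1: ants at (1,2),(0,2)
  0 0 1 0 0
  1 0 1 0 0
  0 0 0 0 0
  0 0 0 0 0
  0 2 0 0 0
After step 2: ants at (0,2),(1,2)
  0 0 2 0 0
  0 0 2 0 0
  0 0 0 0 0
  0 0 0 0 0
  0 1 0 0 0
After step 3: ants at (1,2),(0,2)
  0 0 3 0 0
  0 0 3 0 0
  0 0 0 0 0
  0 0 0 0 0
  0 0 0 0 0
After step 4: ants at (0,2),(1,2)
  0 0 4 0 0
  0 0 4 0 0
  0 0 0 0 0
  0 0 0 0 0
  0 0 0 0 0
After step 5: ants at (1,2),(0,2)
  0 0 5 0 0
  0 0 5 0 0
  0 0 0 0 0
  0 0 0 0 0
  0 0 0 0 0

0 0 5 0 0
0 0 5 0 0
0 0 0 0 0
0 0 0 0 0
0 0 0 0 0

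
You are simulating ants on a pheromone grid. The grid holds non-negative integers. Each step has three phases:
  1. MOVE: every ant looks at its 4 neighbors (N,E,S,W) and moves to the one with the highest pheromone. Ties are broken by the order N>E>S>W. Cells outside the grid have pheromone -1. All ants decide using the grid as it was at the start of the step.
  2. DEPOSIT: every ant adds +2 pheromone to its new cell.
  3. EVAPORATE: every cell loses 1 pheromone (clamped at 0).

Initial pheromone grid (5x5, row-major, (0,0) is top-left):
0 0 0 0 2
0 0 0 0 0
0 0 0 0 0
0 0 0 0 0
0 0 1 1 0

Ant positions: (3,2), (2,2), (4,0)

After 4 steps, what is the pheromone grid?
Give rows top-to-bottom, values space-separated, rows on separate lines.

After step 1: ants at (4,2),(1,2),(3,0)
  0 0 0 0 1
  0 0 1 0 0
  0 0 0 0 0
  1 0 0 0 0
  0 0 2 0 0
After step 2: ants at (3,2),(0,2),(2,0)
  0 0 1 0 0
  0 0 0 0 0
  1 0 0 0 0
  0 0 1 0 0
  0 0 1 0 0
After step 3: ants at (4,2),(0,3),(1,0)
  0 0 0 1 0
  1 0 0 0 0
  0 0 0 0 0
  0 0 0 0 0
  0 0 2 0 0
After step 4: ants at (3,2),(0,4),(0,0)
  1 0 0 0 1
  0 0 0 0 0
  0 0 0 0 0
  0 0 1 0 0
  0 0 1 0 0

1 0 0 0 1
0 0 0 0 0
0 0 0 0 0
0 0 1 0 0
0 0 1 0 0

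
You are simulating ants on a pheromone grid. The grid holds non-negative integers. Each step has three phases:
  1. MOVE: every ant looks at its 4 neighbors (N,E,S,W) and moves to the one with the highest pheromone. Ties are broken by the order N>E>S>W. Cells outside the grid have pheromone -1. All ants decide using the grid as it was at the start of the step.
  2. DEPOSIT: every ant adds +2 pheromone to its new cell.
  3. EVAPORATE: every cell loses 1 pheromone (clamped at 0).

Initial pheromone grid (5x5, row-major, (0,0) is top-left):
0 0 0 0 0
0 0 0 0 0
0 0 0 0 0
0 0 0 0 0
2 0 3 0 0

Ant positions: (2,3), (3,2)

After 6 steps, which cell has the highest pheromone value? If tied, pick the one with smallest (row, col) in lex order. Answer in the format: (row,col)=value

Step 1: ant0:(2,3)->N->(1,3) | ant1:(3,2)->S->(4,2)
  grid max=4 at (4,2)
Step 2: ant0:(1,3)->N->(0,3) | ant1:(4,2)->N->(3,2)
  grid max=3 at (4,2)
Step 3: ant0:(0,3)->E->(0,4) | ant1:(3,2)->S->(4,2)
  grid max=4 at (4,2)
Step 4: ant0:(0,4)->S->(1,4) | ant1:(4,2)->N->(3,2)
  grid max=3 at (4,2)
Step 5: ant0:(1,4)->N->(0,4) | ant1:(3,2)->S->(4,2)
  grid max=4 at (4,2)
Step 6: ant0:(0,4)->S->(1,4) | ant1:(4,2)->N->(3,2)
  grid max=3 at (4,2)
Final grid:
  0 0 0 0 0
  0 0 0 0 1
  0 0 0 0 0
  0 0 1 0 0
  0 0 3 0 0
Max pheromone 3 at (4,2)

Answer: (4,2)=3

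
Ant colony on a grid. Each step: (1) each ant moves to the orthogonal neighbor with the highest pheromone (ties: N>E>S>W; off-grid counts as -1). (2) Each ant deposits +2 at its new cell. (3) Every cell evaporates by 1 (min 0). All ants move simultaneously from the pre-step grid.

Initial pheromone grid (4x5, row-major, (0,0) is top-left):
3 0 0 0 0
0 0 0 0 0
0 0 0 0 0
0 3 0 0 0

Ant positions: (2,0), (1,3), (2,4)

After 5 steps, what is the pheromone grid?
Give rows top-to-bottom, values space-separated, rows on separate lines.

After step 1: ants at (1,0),(0,3),(1,4)
  2 0 0 1 0
  1 0 0 0 1
  0 0 0 0 0
  0 2 0 0 0
After step 2: ants at (0,0),(0,4),(0,4)
  3 0 0 0 3
  0 0 0 0 0
  0 0 0 0 0
  0 1 0 0 0
After step 3: ants at (0,1),(1,4),(1,4)
  2 1 0 0 2
  0 0 0 0 3
  0 0 0 0 0
  0 0 0 0 0
After step 4: ants at (0,0),(0,4),(0,4)
  3 0 0 0 5
  0 0 0 0 2
  0 0 0 0 0
  0 0 0 0 0
After step 5: ants at (0,1),(1,4),(1,4)
  2 1 0 0 4
  0 0 0 0 5
  0 0 0 0 0
  0 0 0 0 0

2 1 0 0 4
0 0 0 0 5
0 0 0 0 0
0 0 0 0 0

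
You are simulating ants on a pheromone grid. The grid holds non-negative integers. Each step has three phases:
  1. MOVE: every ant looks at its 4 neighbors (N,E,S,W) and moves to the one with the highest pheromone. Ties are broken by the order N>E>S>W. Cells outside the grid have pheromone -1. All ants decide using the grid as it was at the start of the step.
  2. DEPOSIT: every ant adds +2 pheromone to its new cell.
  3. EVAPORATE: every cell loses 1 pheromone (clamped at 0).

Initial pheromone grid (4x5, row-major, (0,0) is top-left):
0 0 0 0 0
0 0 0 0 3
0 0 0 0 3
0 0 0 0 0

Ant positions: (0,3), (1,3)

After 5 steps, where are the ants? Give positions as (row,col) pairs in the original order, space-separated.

Step 1: ant0:(0,3)->E->(0,4) | ant1:(1,3)->E->(1,4)
  grid max=4 at (1,4)
Step 2: ant0:(0,4)->S->(1,4) | ant1:(1,4)->S->(2,4)
  grid max=5 at (1,4)
Step 3: ant0:(1,4)->S->(2,4) | ant1:(2,4)->N->(1,4)
  grid max=6 at (1,4)
Step 4: ant0:(2,4)->N->(1,4) | ant1:(1,4)->S->(2,4)
  grid max=7 at (1,4)
Step 5: ant0:(1,4)->S->(2,4) | ant1:(2,4)->N->(1,4)
  grid max=8 at (1,4)

(2,4) (1,4)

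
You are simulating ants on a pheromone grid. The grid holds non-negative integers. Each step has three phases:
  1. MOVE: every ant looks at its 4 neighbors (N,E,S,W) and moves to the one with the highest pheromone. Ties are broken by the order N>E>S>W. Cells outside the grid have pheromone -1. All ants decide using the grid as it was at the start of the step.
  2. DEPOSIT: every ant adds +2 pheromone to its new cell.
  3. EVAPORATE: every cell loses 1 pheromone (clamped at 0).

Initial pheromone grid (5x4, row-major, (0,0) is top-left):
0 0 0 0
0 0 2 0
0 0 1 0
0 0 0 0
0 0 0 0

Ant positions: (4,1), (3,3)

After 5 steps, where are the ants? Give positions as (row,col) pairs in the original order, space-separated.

Step 1: ant0:(4,1)->N->(3,1) | ant1:(3,3)->N->(2,3)
  grid max=1 at (1,2)
Step 2: ant0:(3,1)->N->(2,1) | ant1:(2,3)->N->(1,3)
  grid max=1 at (1,3)
Step 3: ant0:(2,1)->N->(1,1) | ant1:(1,3)->N->(0,3)
  grid max=1 at (0,3)
Step 4: ant0:(1,1)->N->(0,1) | ant1:(0,3)->S->(1,3)
  grid max=1 at (0,1)
Step 5: ant0:(0,1)->E->(0,2) | ant1:(1,3)->N->(0,3)
  grid max=1 at (0,2)

(0,2) (0,3)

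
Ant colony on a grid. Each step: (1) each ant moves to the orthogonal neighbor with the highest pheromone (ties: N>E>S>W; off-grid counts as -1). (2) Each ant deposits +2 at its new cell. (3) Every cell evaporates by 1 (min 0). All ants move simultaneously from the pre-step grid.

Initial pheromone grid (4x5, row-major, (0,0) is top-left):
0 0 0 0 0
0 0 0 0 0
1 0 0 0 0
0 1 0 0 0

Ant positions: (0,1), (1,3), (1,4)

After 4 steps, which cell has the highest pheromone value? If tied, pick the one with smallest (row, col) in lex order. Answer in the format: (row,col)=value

Step 1: ant0:(0,1)->E->(0,2) | ant1:(1,3)->N->(0,3) | ant2:(1,4)->N->(0,4)
  grid max=1 at (0,2)
Step 2: ant0:(0,2)->E->(0,3) | ant1:(0,3)->E->(0,4) | ant2:(0,4)->W->(0,3)
  grid max=4 at (0,3)
Step 3: ant0:(0,3)->E->(0,4) | ant1:(0,4)->W->(0,3) | ant2:(0,3)->E->(0,4)
  grid max=5 at (0,3)
Step 4: ant0:(0,4)->W->(0,3) | ant1:(0,3)->E->(0,4) | ant2:(0,4)->W->(0,3)
  grid max=8 at (0,3)
Final grid:
  0 0 0 8 6
  0 0 0 0 0
  0 0 0 0 0
  0 0 0 0 0
Max pheromone 8 at (0,3)

Answer: (0,3)=8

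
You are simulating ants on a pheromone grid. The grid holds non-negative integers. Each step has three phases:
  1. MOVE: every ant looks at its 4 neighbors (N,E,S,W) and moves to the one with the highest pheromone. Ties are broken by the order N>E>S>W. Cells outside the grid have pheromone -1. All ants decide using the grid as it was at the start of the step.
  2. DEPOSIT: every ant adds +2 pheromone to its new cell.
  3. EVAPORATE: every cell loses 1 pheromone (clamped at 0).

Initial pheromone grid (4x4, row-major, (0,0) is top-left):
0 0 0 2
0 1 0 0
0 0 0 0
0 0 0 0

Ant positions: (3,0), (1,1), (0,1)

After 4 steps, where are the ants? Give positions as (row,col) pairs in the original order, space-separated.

Step 1: ant0:(3,0)->N->(2,0) | ant1:(1,1)->N->(0,1) | ant2:(0,1)->S->(1,1)
  grid max=2 at (1,1)
Step 2: ant0:(2,0)->N->(1,0) | ant1:(0,1)->S->(1,1) | ant2:(1,1)->N->(0,1)
  grid max=3 at (1,1)
Step 3: ant0:(1,0)->E->(1,1) | ant1:(1,1)->N->(0,1) | ant2:(0,1)->S->(1,1)
  grid max=6 at (1,1)
Step 4: ant0:(1,1)->N->(0,1) | ant1:(0,1)->S->(1,1) | ant2:(1,1)->N->(0,1)
  grid max=7 at (1,1)

(0,1) (1,1) (0,1)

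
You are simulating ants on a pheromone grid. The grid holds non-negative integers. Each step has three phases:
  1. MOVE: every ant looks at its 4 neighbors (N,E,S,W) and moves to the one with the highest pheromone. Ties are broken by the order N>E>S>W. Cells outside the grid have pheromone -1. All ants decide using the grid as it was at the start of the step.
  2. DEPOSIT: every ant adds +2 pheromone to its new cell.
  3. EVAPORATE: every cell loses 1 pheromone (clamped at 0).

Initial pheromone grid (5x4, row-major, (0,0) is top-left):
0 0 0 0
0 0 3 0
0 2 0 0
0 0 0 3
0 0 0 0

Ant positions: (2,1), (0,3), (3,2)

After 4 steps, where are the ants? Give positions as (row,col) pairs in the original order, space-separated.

Step 1: ant0:(2,1)->N->(1,1) | ant1:(0,3)->S->(1,3) | ant2:(3,2)->E->(3,3)
  grid max=4 at (3,3)
Step 2: ant0:(1,1)->E->(1,2) | ant1:(1,3)->W->(1,2) | ant2:(3,3)->N->(2,3)
  grid max=5 at (1,2)
Step 3: ant0:(1,2)->N->(0,2) | ant1:(1,2)->N->(0,2) | ant2:(2,3)->S->(3,3)
  grid max=4 at (1,2)
Step 4: ant0:(0,2)->S->(1,2) | ant1:(0,2)->S->(1,2) | ant2:(3,3)->N->(2,3)
  grid max=7 at (1,2)

(1,2) (1,2) (2,3)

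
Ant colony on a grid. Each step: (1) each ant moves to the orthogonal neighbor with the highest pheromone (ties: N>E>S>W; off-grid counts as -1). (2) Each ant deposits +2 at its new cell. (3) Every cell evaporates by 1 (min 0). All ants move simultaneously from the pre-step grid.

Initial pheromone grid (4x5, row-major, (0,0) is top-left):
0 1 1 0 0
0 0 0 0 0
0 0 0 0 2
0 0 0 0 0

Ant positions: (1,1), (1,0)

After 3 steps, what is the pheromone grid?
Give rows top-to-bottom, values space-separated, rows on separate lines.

After step 1: ants at (0,1),(0,0)
  1 2 0 0 0
  0 0 0 0 0
  0 0 0 0 1
  0 0 0 0 0
After step 2: ants at (0,0),(0,1)
  2 3 0 0 0
  0 0 0 0 0
  0 0 0 0 0
  0 0 0 0 0
After step 3: ants at (0,1),(0,0)
  3 4 0 0 0
  0 0 0 0 0
  0 0 0 0 0
  0 0 0 0 0

3 4 0 0 0
0 0 0 0 0
0 0 0 0 0
0 0 0 0 0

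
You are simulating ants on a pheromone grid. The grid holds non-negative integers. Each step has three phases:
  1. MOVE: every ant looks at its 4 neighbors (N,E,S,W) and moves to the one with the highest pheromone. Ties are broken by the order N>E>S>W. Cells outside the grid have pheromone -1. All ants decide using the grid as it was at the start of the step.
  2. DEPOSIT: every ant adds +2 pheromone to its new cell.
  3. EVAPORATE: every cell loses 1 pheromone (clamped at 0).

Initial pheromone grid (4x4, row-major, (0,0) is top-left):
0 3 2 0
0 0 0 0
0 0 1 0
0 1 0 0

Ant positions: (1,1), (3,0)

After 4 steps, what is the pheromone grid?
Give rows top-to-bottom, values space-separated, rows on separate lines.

After step 1: ants at (0,1),(3,1)
  0 4 1 0
  0 0 0 0
  0 0 0 0
  0 2 0 0
After step 2: ants at (0,2),(2,1)
  0 3 2 0
  0 0 0 0
  0 1 0 0
  0 1 0 0
After step 3: ants at (0,1),(3,1)
  0 4 1 0
  0 0 0 0
  0 0 0 0
  0 2 0 0
After step 4: ants at (0,2),(2,1)
  0 3 2 0
  0 0 0 0
  0 1 0 0
  0 1 0 0

0 3 2 0
0 0 0 0
0 1 0 0
0 1 0 0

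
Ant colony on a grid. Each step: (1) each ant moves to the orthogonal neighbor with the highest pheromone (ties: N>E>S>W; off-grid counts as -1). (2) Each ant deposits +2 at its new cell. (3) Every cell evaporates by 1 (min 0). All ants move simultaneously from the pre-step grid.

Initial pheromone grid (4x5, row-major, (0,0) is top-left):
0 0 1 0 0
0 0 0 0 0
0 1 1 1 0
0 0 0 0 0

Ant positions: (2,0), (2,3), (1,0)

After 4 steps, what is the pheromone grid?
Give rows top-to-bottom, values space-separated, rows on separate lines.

After step 1: ants at (2,1),(2,2),(0,0)
  1 0 0 0 0
  0 0 0 0 0
  0 2 2 0 0
  0 0 0 0 0
After step 2: ants at (2,2),(2,1),(0,1)
  0 1 0 0 0
  0 0 0 0 0
  0 3 3 0 0
  0 0 0 0 0
After step 3: ants at (2,1),(2,2),(0,2)
  0 0 1 0 0
  0 0 0 0 0
  0 4 4 0 0
  0 0 0 0 0
After step 4: ants at (2,2),(2,1),(0,3)
  0 0 0 1 0
  0 0 0 0 0
  0 5 5 0 0
  0 0 0 0 0

0 0 0 1 0
0 0 0 0 0
0 5 5 0 0
0 0 0 0 0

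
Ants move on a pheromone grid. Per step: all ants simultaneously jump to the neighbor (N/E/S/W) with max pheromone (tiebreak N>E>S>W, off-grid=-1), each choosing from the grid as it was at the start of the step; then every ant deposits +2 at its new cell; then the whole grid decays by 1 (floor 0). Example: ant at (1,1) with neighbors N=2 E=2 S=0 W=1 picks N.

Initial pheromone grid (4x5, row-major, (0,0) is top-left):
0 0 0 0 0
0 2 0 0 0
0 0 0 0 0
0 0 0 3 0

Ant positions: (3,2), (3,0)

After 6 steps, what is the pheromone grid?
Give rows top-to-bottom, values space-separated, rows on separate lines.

After step 1: ants at (3,3),(2,0)
  0 0 0 0 0
  0 1 0 0 0
  1 0 0 0 0
  0 0 0 4 0
After step 2: ants at (2,3),(1,0)
  0 0 0 0 0
  1 0 0 0 0
  0 0 0 1 0
  0 0 0 3 0
After step 3: ants at (3,3),(0,0)
  1 0 0 0 0
  0 0 0 0 0
  0 0 0 0 0
  0 0 0 4 0
After step 4: ants at (2,3),(0,1)
  0 1 0 0 0
  0 0 0 0 0
  0 0 0 1 0
  0 0 0 3 0
After step 5: ants at (3,3),(0,2)
  0 0 1 0 0
  0 0 0 0 0
  0 0 0 0 0
  0 0 0 4 0
After step 6: ants at (2,3),(0,3)
  0 0 0 1 0
  0 0 0 0 0
  0 0 0 1 0
  0 0 0 3 0

0 0 0 1 0
0 0 0 0 0
0 0 0 1 0
0 0 0 3 0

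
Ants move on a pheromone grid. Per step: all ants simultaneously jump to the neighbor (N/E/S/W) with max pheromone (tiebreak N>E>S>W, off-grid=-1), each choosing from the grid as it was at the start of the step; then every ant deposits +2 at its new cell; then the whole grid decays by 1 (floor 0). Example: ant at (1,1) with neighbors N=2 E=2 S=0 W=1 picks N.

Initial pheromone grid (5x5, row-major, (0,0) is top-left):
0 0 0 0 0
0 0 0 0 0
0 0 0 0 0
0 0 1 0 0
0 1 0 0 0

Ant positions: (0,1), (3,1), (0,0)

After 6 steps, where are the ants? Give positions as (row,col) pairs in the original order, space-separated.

Step 1: ant0:(0,1)->E->(0,2) | ant1:(3,1)->E->(3,2) | ant2:(0,0)->E->(0,1)
  grid max=2 at (3,2)
Step 2: ant0:(0,2)->W->(0,1) | ant1:(3,2)->N->(2,2) | ant2:(0,1)->E->(0,2)
  grid max=2 at (0,1)
Step 3: ant0:(0,1)->E->(0,2) | ant1:(2,2)->S->(3,2) | ant2:(0,2)->W->(0,1)
  grid max=3 at (0,1)
Step 4: ant0:(0,2)->W->(0,1) | ant1:(3,2)->N->(2,2) | ant2:(0,1)->E->(0,2)
  grid max=4 at (0,1)
Step 5: ant0:(0,1)->E->(0,2) | ant1:(2,2)->S->(3,2) | ant2:(0,2)->W->(0,1)
  grid max=5 at (0,1)
Step 6: ant0:(0,2)->W->(0,1) | ant1:(3,2)->N->(2,2) | ant2:(0,1)->E->(0,2)
  grid max=6 at (0,1)

(0,1) (2,2) (0,2)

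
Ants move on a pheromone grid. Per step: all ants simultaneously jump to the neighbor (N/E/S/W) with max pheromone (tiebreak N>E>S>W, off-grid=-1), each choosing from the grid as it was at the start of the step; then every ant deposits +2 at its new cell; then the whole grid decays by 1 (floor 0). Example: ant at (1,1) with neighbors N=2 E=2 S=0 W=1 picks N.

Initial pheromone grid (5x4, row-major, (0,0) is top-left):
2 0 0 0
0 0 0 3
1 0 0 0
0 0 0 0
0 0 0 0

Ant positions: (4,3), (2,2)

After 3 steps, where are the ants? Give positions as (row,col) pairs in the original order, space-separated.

Step 1: ant0:(4,3)->N->(3,3) | ant1:(2,2)->N->(1,2)
  grid max=2 at (1,3)
Step 2: ant0:(3,3)->N->(2,3) | ant1:(1,2)->E->(1,3)
  grid max=3 at (1,3)
Step 3: ant0:(2,3)->N->(1,3) | ant1:(1,3)->S->(2,3)
  grid max=4 at (1,3)

(1,3) (2,3)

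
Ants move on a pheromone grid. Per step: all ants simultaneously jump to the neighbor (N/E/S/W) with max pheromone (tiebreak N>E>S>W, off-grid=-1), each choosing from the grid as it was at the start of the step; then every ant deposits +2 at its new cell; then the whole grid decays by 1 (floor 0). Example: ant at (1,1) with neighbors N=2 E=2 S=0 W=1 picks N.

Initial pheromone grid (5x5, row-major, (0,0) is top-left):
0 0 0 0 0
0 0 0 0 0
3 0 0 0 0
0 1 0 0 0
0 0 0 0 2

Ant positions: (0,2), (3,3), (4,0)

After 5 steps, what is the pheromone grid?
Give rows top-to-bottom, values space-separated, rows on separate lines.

After step 1: ants at (0,3),(2,3),(3,0)
  0 0 0 1 0
  0 0 0 0 0
  2 0 0 1 0
  1 0 0 0 0
  0 0 0 0 1
After step 2: ants at (0,4),(1,3),(2,0)
  0 0 0 0 1
  0 0 0 1 0
  3 0 0 0 0
  0 0 0 0 0
  0 0 0 0 0
After step 3: ants at (1,4),(0,3),(1,0)
  0 0 0 1 0
  1 0 0 0 1
  2 0 0 0 0
  0 0 0 0 0
  0 0 0 0 0
After step 4: ants at (0,4),(0,4),(2,0)
  0 0 0 0 3
  0 0 0 0 0
  3 0 0 0 0
  0 0 0 0 0
  0 0 0 0 0
After step 5: ants at (1,4),(1,4),(1,0)
  0 0 0 0 2
  1 0 0 0 3
  2 0 0 0 0
  0 0 0 0 0
  0 0 0 0 0

0 0 0 0 2
1 0 0 0 3
2 0 0 0 0
0 0 0 0 0
0 0 0 0 0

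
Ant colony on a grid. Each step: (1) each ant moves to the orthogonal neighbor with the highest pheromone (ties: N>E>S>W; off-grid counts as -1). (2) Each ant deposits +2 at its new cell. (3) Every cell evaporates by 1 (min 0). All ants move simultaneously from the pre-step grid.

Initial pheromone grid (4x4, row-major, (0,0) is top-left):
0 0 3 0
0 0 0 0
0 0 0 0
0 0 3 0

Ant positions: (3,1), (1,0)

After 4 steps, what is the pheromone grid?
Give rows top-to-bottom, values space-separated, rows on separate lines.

After step 1: ants at (3,2),(0,0)
  1 0 2 0
  0 0 0 0
  0 0 0 0
  0 0 4 0
After step 2: ants at (2,2),(0,1)
  0 1 1 0
  0 0 0 0
  0 0 1 0
  0 0 3 0
After step 3: ants at (3,2),(0,2)
  0 0 2 0
  0 0 0 0
  0 0 0 0
  0 0 4 0
After step 4: ants at (2,2),(0,3)
  0 0 1 1
  0 0 0 0
  0 0 1 0
  0 0 3 0

0 0 1 1
0 0 0 0
0 0 1 0
0 0 3 0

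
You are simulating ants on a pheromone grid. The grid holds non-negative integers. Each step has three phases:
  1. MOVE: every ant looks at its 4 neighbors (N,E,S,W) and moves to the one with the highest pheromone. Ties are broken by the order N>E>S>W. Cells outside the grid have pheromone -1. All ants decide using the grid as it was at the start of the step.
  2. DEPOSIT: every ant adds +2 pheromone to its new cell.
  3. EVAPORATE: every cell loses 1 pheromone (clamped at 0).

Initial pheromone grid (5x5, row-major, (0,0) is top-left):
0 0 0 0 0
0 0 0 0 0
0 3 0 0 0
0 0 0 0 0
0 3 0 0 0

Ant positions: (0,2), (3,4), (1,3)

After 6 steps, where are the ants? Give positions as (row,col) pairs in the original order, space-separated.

Step 1: ant0:(0,2)->E->(0,3) | ant1:(3,4)->N->(2,4) | ant2:(1,3)->N->(0,3)
  grid max=3 at (0,3)
Step 2: ant0:(0,3)->E->(0,4) | ant1:(2,4)->N->(1,4) | ant2:(0,3)->E->(0,4)
  grid max=3 at (0,4)
Step 3: ant0:(0,4)->W->(0,3) | ant1:(1,4)->N->(0,4) | ant2:(0,4)->W->(0,3)
  grid max=5 at (0,3)
Step 4: ant0:(0,3)->E->(0,4) | ant1:(0,4)->W->(0,3) | ant2:(0,3)->E->(0,4)
  grid max=7 at (0,4)
Step 5: ant0:(0,4)->W->(0,3) | ant1:(0,3)->E->(0,4) | ant2:(0,4)->W->(0,3)
  grid max=9 at (0,3)
Step 6: ant0:(0,3)->E->(0,4) | ant1:(0,4)->W->(0,3) | ant2:(0,3)->E->(0,4)
  grid max=11 at (0,4)

(0,4) (0,3) (0,4)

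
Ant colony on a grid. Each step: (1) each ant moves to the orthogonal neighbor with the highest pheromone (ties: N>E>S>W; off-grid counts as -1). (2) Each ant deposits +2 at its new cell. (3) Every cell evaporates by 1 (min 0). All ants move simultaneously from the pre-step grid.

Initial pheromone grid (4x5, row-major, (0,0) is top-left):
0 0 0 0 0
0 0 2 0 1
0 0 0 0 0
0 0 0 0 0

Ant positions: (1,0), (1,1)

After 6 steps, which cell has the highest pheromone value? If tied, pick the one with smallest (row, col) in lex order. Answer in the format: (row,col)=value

Answer: (1,2)=6

Derivation:
Step 1: ant0:(1,0)->N->(0,0) | ant1:(1,1)->E->(1,2)
  grid max=3 at (1,2)
Step 2: ant0:(0,0)->E->(0,1) | ant1:(1,2)->N->(0,2)
  grid max=2 at (1,2)
Step 3: ant0:(0,1)->E->(0,2) | ant1:(0,2)->S->(1,2)
  grid max=3 at (1,2)
Step 4: ant0:(0,2)->S->(1,2) | ant1:(1,2)->N->(0,2)
  grid max=4 at (1,2)
Step 5: ant0:(1,2)->N->(0,2) | ant1:(0,2)->S->(1,2)
  grid max=5 at (1,2)
Step 6: ant0:(0,2)->S->(1,2) | ant1:(1,2)->N->(0,2)
  grid max=6 at (1,2)
Final grid:
  0 0 5 0 0
  0 0 6 0 0
  0 0 0 0 0
  0 0 0 0 0
Max pheromone 6 at (1,2)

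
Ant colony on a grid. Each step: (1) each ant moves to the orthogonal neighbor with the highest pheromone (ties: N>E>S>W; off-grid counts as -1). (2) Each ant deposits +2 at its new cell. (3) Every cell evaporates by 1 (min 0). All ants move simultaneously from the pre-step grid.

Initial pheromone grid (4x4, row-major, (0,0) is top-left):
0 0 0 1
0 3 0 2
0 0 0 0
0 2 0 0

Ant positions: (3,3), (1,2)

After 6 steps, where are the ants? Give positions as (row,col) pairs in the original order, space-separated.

Step 1: ant0:(3,3)->N->(2,3) | ant1:(1,2)->W->(1,1)
  grid max=4 at (1,1)
Step 2: ant0:(2,3)->N->(1,3) | ant1:(1,1)->N->(0,1)
  grid max=3 at (1,1)
Step 3: ant0:(1,3)->N->(0,3) | ant1:(0,1)->S->(1,1)
  grid max=4 at (1,1)
Step 4: ant0:(0,3)->S->(1,3) | ant1:(1,1)->N->(0,1)
  grid max=3 at (1,1)
Step 5: ant0:(1,3)->N->(0,3) | ant1:(0,1)->S->(1,1)
  grid max=4 at (1,1)
Step 6: ant0:(0,3)->S->(1,3) | ant1:(1,1)->N->(0,1)
  grid max=3 at (1,1)

(1,3) (0,1)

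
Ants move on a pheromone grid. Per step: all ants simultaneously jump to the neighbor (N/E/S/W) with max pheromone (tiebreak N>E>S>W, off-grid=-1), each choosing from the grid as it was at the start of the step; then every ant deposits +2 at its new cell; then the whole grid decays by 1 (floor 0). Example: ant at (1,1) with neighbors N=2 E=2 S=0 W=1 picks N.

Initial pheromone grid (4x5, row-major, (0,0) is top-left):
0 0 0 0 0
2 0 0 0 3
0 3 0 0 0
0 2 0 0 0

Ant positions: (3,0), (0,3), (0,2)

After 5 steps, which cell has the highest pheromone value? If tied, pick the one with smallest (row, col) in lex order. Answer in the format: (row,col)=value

Step 1: ant0:(3,0)->E->(3,1) | ant1:(0,3)->E->(0,4) | ant2:(0,2)->E->(0,3)
  grid max=3 at (3,1)
Step 2: ant0:(3,1)->N->(2,1) | ant1:(0,4)->S->(1,4) | ant2:(0,3)->E->(0,4)
  grid max=3 at (1,4)
Step 3: ant0:(2,1)->S->(3,1) | ant1:(1,4)->N->(0,4) | ant2:(0,4)->S->(1,4)
  grid max=4 at (1,4)
Step 4: ant0:(3,1)->N->(2,1) | ant1:(0,4)->S->(1,4) | ant2:(1,4)->N->(0,4)
  grid max=5 at (1,4)
Step 5: ant0:(2,1)->S->(3,1) | ant1:(1,4)->N->(0,4) | ant2:(0,4)->S->(1,4)
  grid max=6 at (1,4)
Final grid:
  0 0 0 0 5
  0 0 0 0 6
  0 2 0 0 0
  0 3 0 0 0
Max pheromone 6 at (1,4)

Answer: (1,4)=6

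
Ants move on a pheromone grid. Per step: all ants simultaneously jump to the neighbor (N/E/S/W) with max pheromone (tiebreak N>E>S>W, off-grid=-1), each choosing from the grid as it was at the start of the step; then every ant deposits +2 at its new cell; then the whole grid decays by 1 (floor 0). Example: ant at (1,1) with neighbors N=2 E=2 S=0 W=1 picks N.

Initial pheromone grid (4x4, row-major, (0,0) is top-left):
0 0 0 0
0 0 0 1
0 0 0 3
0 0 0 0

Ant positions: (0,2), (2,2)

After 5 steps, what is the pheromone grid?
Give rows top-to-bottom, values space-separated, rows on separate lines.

After step 1: ants at (0,3),(2,3)
  0 0 0 1
  0 0 0 0
  0 0 0 4
  0 0 0 0
After step 2: ants at (1,3),(1,3)
  0 0 0 0
  0 0 0 3
  0 0 0 3
  0 0 0 0
After step 3: ants at (2,3),(2,3)
  0 0 0 0
  0 0 0 2
  0 0 0 6
  0 0 0 0
After step 4: ants at (1,3),(1,3)
  0 0 0 0
  0 0 0 5
  0 0 0 5
  0 0 0 0
After step 5: ants at (2,3),(2,3)
  0 0 0 0
  0 0 0 4
  0 0 0 8
  0 0 0 0

0 0 0 0
0 0 0 4
0 0 0 8
0 0 0 0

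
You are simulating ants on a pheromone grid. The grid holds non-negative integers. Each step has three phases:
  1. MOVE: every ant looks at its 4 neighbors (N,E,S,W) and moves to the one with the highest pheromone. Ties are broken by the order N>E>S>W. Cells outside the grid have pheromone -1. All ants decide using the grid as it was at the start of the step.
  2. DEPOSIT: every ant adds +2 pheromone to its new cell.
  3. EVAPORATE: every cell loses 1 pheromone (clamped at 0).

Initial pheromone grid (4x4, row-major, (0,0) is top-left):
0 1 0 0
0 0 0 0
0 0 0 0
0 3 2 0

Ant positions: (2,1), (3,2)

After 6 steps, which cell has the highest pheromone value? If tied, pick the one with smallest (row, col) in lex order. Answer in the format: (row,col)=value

Step 1: ant0:(2,1)->S->(3,1) | ant1:(3,2)->W->(3,1)
  grid max=6 at (3,1)
Step 2: ant0:(3,1)->E->(3,2) | ant1:(3,1)->E->(3,2)
  grid max=5 at (3,1)
Step 3: ant0:(3,2)->W->(3,1) | ant1:(3,2)->W->(3,1)
  grid max=8 at (3,1)
Step 4: ant0:(3,1)->E->(3,2) | ant1:(3,1)->E->(3,2)
  grid max=7 at (3,1)
Step 5: ant0:(3,2)->W->(3,1) | ant1:(3,2)->W->(3,1)
  grid max=10 at (3,1)
Step 6: ant0:(3,1)->E->(3,2) | ant1:(3,1)->E->(3,2)
  grid max=9 at (3,1)
Final grid:
  0 0 0 0
  0 0 0 0
  0 0 0 0
  0 9 8 0
Max pheromone 9 at (3,1)

Answer: (3,1)=9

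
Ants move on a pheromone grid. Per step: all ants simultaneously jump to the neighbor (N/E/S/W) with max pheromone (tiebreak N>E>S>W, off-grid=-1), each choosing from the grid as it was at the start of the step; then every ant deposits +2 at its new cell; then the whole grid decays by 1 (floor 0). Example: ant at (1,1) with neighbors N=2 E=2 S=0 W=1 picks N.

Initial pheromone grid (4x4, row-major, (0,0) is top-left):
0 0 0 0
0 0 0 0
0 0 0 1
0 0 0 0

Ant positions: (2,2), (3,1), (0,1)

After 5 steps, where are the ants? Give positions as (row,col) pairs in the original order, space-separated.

Step 1: ant0:(2,2)->E->(2,3) | ant1:(3,1)->N->(2,1) | ant2:(0,1)->E->(0,2)
  grid max=2 at (2,3)
Step 2: ant0:(2,3)->N->(1,3) | ant1:(2,1)->N->(1,1) | ant2:(0,2)->E->(0,3)
  grid max=1 at (0,3)
Step 3: ant0:(1,3)->N->(0,3) | ant1:(1,1)->N->(0,1) | ant2:(0,3)->S->(1,3)
  grid max=2 at (0,3)
Step 4: ant0:(0,3)->S->(1,3) | ant1:(0,1)->E->(0,2) | ant2:(1,3)->N->(0,3)
  grid max=3 at (0,3)
Step 5: ant0:(1,3)->N->(0,3) | ant1:(0,2)->E->(0,3) | ant2:(0,3)->S->(1,3)
  grid max=6 at (0,3)

(0,3) (0,3) (1,3)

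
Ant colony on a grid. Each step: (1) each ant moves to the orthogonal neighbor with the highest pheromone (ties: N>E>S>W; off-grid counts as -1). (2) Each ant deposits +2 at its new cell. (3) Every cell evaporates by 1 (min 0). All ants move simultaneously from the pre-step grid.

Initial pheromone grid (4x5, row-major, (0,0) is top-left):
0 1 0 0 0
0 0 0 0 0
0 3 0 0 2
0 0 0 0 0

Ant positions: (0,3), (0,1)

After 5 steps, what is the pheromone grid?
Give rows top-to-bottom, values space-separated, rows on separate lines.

After step 1: ants at (0,4),(0,2)
  0 0 1 0 1
  0 0 0 0 0
  0 2 0 0 1
  0 0 0 0 0
After step 2: ants at (1,4),(0,3)
  0 0 0 1 0
  0 0 0 0 1
  0 1 0 0 0
  0 0 0 0 0
After step 3: ants at (0,4),(0,4)
  0 0 0 0 3
  0 0 0 0 0
  0 0 0 0 0
  0 0 0 0 0
After step 4: ants at (1,4),(1,4)
  0 0 0 0 2
  0 0 0 0 3
  0 0 0 0 0
  0 0 0 0 0
After step 5: ants at (0,4),(0,4)
  0 0 0 0 5
  0 0 0 0 2
  0 0 0 0 0
  0 0 0 0 0

0 0 0 0 5
0 0 0 0 2
0 0 0 0 0
0 0 0 0 0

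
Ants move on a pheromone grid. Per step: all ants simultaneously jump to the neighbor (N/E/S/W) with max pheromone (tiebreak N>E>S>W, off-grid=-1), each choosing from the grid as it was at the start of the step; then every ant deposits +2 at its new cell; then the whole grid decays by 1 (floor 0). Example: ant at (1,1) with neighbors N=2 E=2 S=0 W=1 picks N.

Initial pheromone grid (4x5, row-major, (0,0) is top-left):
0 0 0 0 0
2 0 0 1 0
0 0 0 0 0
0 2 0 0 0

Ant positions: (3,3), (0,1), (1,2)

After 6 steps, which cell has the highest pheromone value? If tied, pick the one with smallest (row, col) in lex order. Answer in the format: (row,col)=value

Step 1: ant0:(3,3)->N->(2,3) | ant1:(0,1)->E->(0,2) | ant2:(1,2)->E->(1,3)
  grid max=2 at (1,3)
Step 2: ant0:(2,3)->N->(1,3) | ant1:(0,2)->E->(0,3) | ant2:(1,3)->S->(2,3)
  grid max=3 at (1,3)
Step 3: ant0:(1,3)->S->(2,3) | ant1:(0,3)->S->(1,3) | ant2:(2,3)->N->(1,3)
  grid max=6 at (1,3)
Step 4: ant0:(2,3)->N->(1,3) | ant1:(1,3)->S->(2,3) | ant2:(1,3)->S->(2,3)
  grid max=7 at (1,3)
Step 5: ant0:(1,3)->S->(2,3) | ant1:(2,3)->N->(1,3) | ant2:(2,3)->N->(1,3)
  grid max=10 at (1,3)
Step 6: ant0:(2,3)->N->(1,3) | ant1:(1,3)->S->(2,3) | ant2:(1,3)->S->(2,3)
  grid max=11 at (1,3)
Final grid:
  0 0 0 0 0
  0 0 0 11 0
  0 0 0 10 0
  0 0 0 0 0
Max pheromone 11 at (1,3)

Answer: (1,3)=11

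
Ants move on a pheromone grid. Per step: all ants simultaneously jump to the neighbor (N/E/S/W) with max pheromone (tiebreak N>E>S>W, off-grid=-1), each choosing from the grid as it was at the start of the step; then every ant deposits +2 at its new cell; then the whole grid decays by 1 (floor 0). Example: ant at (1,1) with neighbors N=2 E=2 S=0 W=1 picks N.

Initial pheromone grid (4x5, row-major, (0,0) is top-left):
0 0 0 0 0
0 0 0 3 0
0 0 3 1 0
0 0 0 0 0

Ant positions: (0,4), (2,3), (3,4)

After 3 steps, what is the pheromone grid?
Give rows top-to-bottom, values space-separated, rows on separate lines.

After step 1: ants at (1,4),(1,3),(2,4)
  0 0 0 0 0
  0 0 0 4 1
  0 0 2 0 1
  0 0 0 0 0
After step 2: ants at (1,3),(1,4),(1,4)
  0 0 0 0 0
  0 0 0 5 4
  0 0 1 0 0
  0 0 0 0 0
After step 3: ants at (1,4),(1,3),(1,3)
  0 0 0 0 0
  0 0 0 8 5
  0 0 0 0 0
  0 0 0 0 0

0 0 0 0 0
0 0 0 8 5
0 0 0 0 0
0 0 0 0 0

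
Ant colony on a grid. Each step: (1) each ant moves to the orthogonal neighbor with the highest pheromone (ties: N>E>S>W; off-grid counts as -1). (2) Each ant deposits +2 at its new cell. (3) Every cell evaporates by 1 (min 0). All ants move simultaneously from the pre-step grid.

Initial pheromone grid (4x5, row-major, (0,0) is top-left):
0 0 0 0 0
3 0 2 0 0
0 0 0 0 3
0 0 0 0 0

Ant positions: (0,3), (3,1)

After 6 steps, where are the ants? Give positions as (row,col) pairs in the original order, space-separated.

Step 1: ant0:(0,3)->E->(0,4) | ant1:(3,1)->N->(2,1)
  grid max=2 at (1,0)
Step 2: ant0:(0,4)->S->(1,4) | ant1:(2,1)->N->(1,1)
  grid max=1 at (1,0)
Step 3: ant0:(1,4)->S->(2,4) | ant1:(1,1)->W->(1,0)
  grid max=2 at (1,0)
Step 4: ant0:(2,4)->N->(1,4) | ant1:(1,0)->N->(0,0)
  grid max=1 at (0,0)
Step 5: ant0:(1,4)->S->(2,4) | ant1:(0,0)->S->(1,0)
  grid max=2 at (1,0)
Step 6: ant0:(2,4)->N->(1,4) | ant1:(1,0)->N->(0,0)
  grid max=1 at (0,0)

(1,4) (0,0)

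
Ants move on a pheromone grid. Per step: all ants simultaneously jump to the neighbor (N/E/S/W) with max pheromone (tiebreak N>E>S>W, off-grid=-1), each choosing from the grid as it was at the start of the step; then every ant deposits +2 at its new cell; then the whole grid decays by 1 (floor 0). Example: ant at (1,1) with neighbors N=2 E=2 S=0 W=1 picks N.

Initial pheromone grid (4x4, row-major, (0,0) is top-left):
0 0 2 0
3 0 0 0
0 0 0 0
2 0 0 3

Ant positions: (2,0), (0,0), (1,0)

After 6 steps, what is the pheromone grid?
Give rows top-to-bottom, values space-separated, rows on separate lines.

After step 1: ants at (1,0),(1,0),(0,0)
  1 0 1 0
  6 0 0 0
  0 0 0 0
  1 0 0 2
After step 2: ants at (0,0),(0,0),(1,0)
  4 0 0 0
  7 0 0 0
  0 0 0 0
  0 0 0 1
After step 3: ants at (1,0),(1,0),(0,0)
  5 0 0 0
  10 0 0 0
  0 0 0 0
  0 0 0 0
After step 4: ants at (0,0),(0,0),(1,0)
  8 0 0 0
  11 0 0 0
  0 0 0 0
  0 0 0 0
After step 5: ants at (1,0),(1,0),(0,0)
  9 0 0 0
  14 0 0 0
  0 0 0 0
  0 0 0 0
After step 6: ants at (0,0),(0,0),(1,0)
  12 0 0 0
  15 0 0 0
  0 0 0 0
  0 0 0 0

12 0 0 0
15 0 0 0
0 0 0 0
0 0 0 0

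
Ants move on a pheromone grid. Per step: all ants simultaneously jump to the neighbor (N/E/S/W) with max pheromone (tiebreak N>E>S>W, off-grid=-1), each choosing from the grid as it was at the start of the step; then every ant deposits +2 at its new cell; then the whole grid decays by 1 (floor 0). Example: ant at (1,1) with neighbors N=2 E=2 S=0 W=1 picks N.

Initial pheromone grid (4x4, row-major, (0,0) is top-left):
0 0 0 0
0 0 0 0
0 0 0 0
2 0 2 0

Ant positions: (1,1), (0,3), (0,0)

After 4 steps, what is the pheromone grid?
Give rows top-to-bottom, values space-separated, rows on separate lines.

After step 1: ants at (0,1),(1,3),(0,1)
  0 3 0 0
  0 0 0 1
  0 0 0 0
  1 0 1 0
After step 2: ants at (0,2),(0,3),(0,2)
  0 2 3 1
  0 0 0 0
  0 0 0 0
  0 0 0 0
After step 3: ants at (0,1),(0,2),(0,1)
  0 5 4 0
  0 0 0 0
  0 0 0 0
  0 0 0 0
After step 4: ants at (0,2),(0,1),(0,2)
  0 6 7 0
  0 0 0 0
  0 0 0 0
  0 0 0 0

0 6 7 0
0 0 0 0
0 0 0 0
0 0 0 0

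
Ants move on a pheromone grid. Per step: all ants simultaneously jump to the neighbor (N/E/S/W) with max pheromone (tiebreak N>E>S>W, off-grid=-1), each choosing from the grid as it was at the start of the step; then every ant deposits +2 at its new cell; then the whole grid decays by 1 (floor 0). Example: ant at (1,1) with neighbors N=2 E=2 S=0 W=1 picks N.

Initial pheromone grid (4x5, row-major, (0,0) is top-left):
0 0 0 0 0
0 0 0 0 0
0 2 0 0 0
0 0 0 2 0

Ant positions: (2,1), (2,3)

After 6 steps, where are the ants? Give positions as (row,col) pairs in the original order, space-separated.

Step 1: ant0:(2,1)->N->(1,1) | ant1:(2,3)->S->(3,3)
  grid max=3 at (3,3)
Step 2: ant0:(1,1)->S->(2,1) | ant1:(3,3)->N->(2,3)
  grid max=2 at (2,1)
Step 3: ant0:(2,1)->N->(1,1) | ant1:(2,3)->S->(3,3)
  grid max=3 at (3,3)
Step 4: ant0:(1,1)->S->(2,1) | ant1:(3,3)->N->(2,3)
  grid max=2 at (2,1)
Step 5: ant0:(2,1)->N->(1,1) | ant1:(2,3)->S->(3,3)
  grid max=3 at (3,3)
Step 6: ant0:(1,1)->S->(2,1) | ant1:(3,3)->N->(2,3)
  grid max=2 at (2,1)

(2,1) (2,3)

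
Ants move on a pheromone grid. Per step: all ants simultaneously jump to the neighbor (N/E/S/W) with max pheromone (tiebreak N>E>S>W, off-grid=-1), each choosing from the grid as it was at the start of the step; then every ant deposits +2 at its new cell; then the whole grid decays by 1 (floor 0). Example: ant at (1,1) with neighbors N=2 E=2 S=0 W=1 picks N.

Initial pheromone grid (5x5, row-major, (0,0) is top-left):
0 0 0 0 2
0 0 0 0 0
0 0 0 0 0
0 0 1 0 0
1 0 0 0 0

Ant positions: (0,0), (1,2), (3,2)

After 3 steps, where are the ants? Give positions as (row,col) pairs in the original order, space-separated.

Step 1: ant0:(0,0)->E->(0,1) | ant1:(1,2)->N->(0,2) | ant2:(3,2)->N->(2,2)
  grid max=1 at (0,1)
Step 2: ant0:(0,1)->E->(0,2) | ant1:(0,2)->W->(0,1) | ant2:(2,2)->N->(1,2)
  grid max=2 at (0,1)
Step 3: ant0:(0,2)->W->(0,1) | ant1:(0,1)->E->(0,2) | ant2:(1,2)->N->(0,2)
  grid max=5 at (0,2)

(0,1) (0,2) (0,2)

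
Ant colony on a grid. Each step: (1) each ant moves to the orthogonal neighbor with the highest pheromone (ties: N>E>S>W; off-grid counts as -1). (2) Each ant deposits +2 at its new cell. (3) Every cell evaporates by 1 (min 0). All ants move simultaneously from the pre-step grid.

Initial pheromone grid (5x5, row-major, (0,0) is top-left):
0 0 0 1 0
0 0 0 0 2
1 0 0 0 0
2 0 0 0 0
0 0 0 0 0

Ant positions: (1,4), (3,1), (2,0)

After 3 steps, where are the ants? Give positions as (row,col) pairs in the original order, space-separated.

Step 1: ant0:(1,4)->N->(0,4) | ant1:(3,1)->W->(3,0) | ant2:(2,0)->S->(3,0)
  grid max=5 at (3,0)
Step 2: ant0:(0,4)->S->(1,4) | ant1:(3,0)->N->(2,0) | ant2:(3,0)->N->(2,0)
  grid max=4 at (3,0)
Step 3: ant0:(1,4)->N->(0,4) | ant1:(2,0)->S->(3,0) | ant2:(2,0)->S->(3,0)
  grid max=7 at (3,0)

(0,4) (3,0) (3,0)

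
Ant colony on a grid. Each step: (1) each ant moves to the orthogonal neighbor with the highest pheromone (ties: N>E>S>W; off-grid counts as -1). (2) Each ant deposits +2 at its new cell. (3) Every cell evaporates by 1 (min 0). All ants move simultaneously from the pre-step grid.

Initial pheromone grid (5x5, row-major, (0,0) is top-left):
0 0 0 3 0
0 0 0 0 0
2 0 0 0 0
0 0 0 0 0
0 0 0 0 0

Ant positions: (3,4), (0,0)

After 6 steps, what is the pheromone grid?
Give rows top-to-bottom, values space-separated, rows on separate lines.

After step 1: ants at (2,4),(0,1)
  0 1 0 2 0
  0 0 0 0 0
  1 0 0 0 1
  0 0 0 0 0
  0 0 0 0 0
After step 2: ants at (1,4),(0,2)
  0 0 1 1 0
  0 0 0 0 1
  0 0 0 0 0
  0 0 0 0 0
  0 0 0 0 0
After step 3: ants at (0,4),(0,3)
  0 0 0 2 1
  0 0 0 0 0
  0 0 0 0 0
  0 0 0 0 0
  0 0 0 0 0
After step 4: ants at (0,3),(0,4)
  0 0 0 3 2
  0 0 0 0 0
  0 0 0 0 0
  0 0 0 0 0
  0 0 0 0 0
After step 5: ants at (0,4),(0,3)
  0 0 0 4 3
  0 0 0 0 0
  0 0 0 0 0
  0 0 0 0 0
  0 0 0 0 0
After step 6: ants at (0,3),(0,4)
  0 0 0 5 4
  0 0 0 0 0
  0 0 0 0 0
  0 0 0 0 0
  0 0 0 0 0

0 0 0 5 4
0 0 0 0 0
0 0 0 0 0
0 0 0 0 0
0 0 0 0 0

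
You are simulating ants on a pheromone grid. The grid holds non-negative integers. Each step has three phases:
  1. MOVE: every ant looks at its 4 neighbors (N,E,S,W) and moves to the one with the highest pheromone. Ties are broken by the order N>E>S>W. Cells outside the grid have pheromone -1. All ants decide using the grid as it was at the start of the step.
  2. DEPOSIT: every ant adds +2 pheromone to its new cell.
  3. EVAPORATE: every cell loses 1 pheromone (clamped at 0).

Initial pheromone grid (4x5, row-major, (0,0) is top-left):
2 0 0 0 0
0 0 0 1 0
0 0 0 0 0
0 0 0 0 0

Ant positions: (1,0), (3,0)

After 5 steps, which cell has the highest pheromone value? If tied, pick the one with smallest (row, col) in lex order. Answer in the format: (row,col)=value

Step 1: ant0:(1,0)->N->(0,0) | ant1:(3,0)->N->(2,0)
  grid max=3 at (0,0)
Step 2: ant0:(0,0)->E->(0,1) | ant1:(2,0)->N->(1,0)
  grid max=2 at (0,0)
Step 3: ant0:(0,1)->W->(0,0) | ant1:(1,0)->N->(0,0)
  grid max=5 at (0,0)
Step 4: ant0:(0,0)->E->(0,1) | ant1:(0,0)->E->(0,1)
  grid max=4 at (0,0)
Step 5: ant0:(0,1)->W->(0,0) | ant1:(0,1)->W->(0,0)
  grid max=7 at (0,0)
Final grid:
  7 2 0 0 0
  0 0 0 0 0
  0 0 0 0 0
  0 0 0 0 0
Max pheromone 7 at (0,0)

Answer: (0,0)=7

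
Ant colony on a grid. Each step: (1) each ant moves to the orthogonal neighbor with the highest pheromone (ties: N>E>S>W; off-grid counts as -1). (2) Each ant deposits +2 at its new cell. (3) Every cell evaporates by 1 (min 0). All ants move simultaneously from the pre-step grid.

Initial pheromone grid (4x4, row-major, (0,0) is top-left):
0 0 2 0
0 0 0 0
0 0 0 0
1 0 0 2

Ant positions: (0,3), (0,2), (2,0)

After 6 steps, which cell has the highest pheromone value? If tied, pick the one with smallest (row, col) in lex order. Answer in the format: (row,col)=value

Answer: (0,2)=8

Derivation:
Step 1: ant0:(0,3)->W->(0,2) | ant1:(0,2)->E->(0,3) | ant2:(2,0)->S->(3,0)
  grid max=3 at (0,2)
Step 2: ant0:(0,2)->E->(0,3) | ant1:(0,3)->W->(0,2) | ant2:(3,0)->N->(2,0)
  grid max=4 at (0,2)
Step 3: ant0:(0,3)->W->(0,2) | ant1:(0,2)->E->(0,3) | ant2:(2,0)->S->(3,0)
  grid max=5 at (0,2)
Step 4: ant0:(0,2)->E->(0,3) | ant1:(0,3)->W->(0,2) | ant2:(3,0)->N->(2,0)
  grid max=6 at (0,2)
Step 5: ant0:(0,3)->W->(0,2) | ant1:(0,2)->E->(0,3) | ant2:(2,0)->S->(3,0)
  grid max=7 at (0,2)
Step 6: ant0:(0,2)->E->(0,3) | ant1:(0,3)->W->(0,2) | ant2:(3,0)->N->(2,0)
  grid max=8 at (0,2)
Final grid:
  0 0 8 6
  0 0 0 0
  1 0 0 0
  1 0 0 0
Max pheromone 8 at (0,2)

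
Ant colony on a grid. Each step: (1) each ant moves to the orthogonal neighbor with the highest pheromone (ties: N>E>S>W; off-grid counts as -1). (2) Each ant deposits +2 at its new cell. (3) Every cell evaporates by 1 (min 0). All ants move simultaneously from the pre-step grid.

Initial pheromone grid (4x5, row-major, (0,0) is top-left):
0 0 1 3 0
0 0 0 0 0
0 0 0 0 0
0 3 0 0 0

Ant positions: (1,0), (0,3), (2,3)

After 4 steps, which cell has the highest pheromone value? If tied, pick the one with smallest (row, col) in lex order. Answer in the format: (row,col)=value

Step 1: ant0:(1,0)->N->(0,0) | ant1:(0,3)->W->(0,2) | ant2:(2,3)->N->(1,3)
  grid max=2 at (0,2)
Step 2: ant0:(0,0)->E->(0,1) | ant1:(0,2)->E->(0,3) | ant2:(1,3)->N->(0,3)
  grid max=5 at (0,3)
Step 3: ant0:(0,1)->E->(0,2) | ant1:(0,3)->W->(0,2) | ant2:(0,3)->W->(0,2)
  grid max=6 at (0,2)
Step 4: ant0:(0,2)->E->(0,3) | ant1:(0,2)->E->(0,3) | ant2:(0,2)->E->(0,3)
  grid max=9 at (0,3)
Final grid:
  0 0 5 9 0
  0 0 0 0 0
  0 0 0 0 0
  0 0 0 0 0
Max pheromone 9 at (0,3)

Answer: (0,3)=9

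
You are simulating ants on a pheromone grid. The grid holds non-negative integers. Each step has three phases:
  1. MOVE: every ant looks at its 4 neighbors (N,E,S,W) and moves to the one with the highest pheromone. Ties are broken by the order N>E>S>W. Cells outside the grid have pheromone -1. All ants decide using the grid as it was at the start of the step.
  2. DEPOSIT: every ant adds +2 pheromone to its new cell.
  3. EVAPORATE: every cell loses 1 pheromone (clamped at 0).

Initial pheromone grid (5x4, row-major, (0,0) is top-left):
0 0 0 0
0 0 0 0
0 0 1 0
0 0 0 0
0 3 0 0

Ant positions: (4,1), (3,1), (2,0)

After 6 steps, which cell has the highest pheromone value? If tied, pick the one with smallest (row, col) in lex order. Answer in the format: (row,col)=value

Step 1: ant0:(4,1)->N->(3,1) | ant1:(3,1)->S->(4,1) | ant2:(2,0)->N->(1,0)
  grid max=4 at (4,1)
Step 2: ant0:(3,1)->S->(4,1) | ant1:(4,1)->N->(3,1) | ant2:(1,0)->N->(0,0)
  grid max=5 at (4,1)
Step 3: ant0:(4,1)->N->(3,1) | ant1:(3,1)->S->(4,1) | ant2:(0,0)->E->(0,1)
  grid max=6 at (4,1)
Step 4: ant0:(3,1)->S->(4,1) | ant1:(4,1)->N->(3,1) | ant2:(0,1)->E->(0,2)
  grid max=7 at (4,1)
Step 5: ant0:(4,1)->N->(3,1) | ant1:(3,1)->S->(4,1) | ant2:(0,2)->E->(0,3)
  grid max=8 at (4,1)
Step 6: ant0:(3,1)->S->(4,1) | ant1:(4,1)->N->(3,1) | ant2:(0,3)->S->(1,3)
  grid max=9 at (4,1)
Final grid:
  0 0 0 0
  0 0 0 1
  0 0 0 0
  0 6 0 0
  0 9 0 0
Max pheromone 9 at (4,1)

Answer: (4,1)=9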